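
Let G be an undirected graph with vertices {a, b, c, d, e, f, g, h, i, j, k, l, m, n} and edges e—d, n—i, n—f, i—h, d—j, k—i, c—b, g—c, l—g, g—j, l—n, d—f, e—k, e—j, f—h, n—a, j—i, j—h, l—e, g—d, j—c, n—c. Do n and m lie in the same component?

No

The component containing n is {a, b, c, d, e, f, g, h, i, j, k, l, n}, and m is not in it.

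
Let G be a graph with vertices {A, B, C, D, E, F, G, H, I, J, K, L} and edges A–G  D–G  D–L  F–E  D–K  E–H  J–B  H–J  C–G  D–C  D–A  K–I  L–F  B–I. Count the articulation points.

1

Removing D increases the component count from 1 to 2, so D is a cut vertex.
By contrast removing H leaves 1 component; it is not a cut vertex. No other vertex is a cut vertex either.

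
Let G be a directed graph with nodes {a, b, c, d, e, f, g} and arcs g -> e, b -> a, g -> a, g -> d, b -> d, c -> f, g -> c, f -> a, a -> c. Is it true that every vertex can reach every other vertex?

No

There is no directed path from b to e, so the graph is not strongly connected.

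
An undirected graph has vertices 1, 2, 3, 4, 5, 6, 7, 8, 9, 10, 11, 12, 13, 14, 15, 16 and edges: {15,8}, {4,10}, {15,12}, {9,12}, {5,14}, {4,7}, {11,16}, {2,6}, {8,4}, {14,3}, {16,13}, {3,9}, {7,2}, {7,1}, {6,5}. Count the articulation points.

3

Removing 4 increases the component count from 2 to 3, so 4 is a cut vertex.
Removing 7 increases the component count from 2 to 3, so 7 is a cut vertex.
Removing 16 increases the component count from 2 to 3, so 16 is a cut vertex.
By contrast removing 1 leaves 2 components; it is not a cut vertex. No other vertex is a cut vertex either.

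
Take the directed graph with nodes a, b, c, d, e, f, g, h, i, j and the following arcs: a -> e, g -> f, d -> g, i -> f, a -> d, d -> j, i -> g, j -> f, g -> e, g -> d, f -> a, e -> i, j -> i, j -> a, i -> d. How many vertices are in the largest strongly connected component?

7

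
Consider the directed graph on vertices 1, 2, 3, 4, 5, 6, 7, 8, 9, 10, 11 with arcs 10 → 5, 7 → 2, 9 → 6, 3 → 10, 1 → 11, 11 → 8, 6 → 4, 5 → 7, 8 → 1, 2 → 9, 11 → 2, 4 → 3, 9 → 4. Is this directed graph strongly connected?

There is no directed path from 10 to 8, so the graph is not strongly connected.

No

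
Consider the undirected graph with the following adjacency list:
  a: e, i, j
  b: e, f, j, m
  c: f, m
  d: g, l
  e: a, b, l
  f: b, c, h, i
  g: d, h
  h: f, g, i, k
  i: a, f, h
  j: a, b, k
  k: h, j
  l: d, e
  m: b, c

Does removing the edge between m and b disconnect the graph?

After removing m-b, the path m-c-f-b still connects them, so the edge is not a bridge.

No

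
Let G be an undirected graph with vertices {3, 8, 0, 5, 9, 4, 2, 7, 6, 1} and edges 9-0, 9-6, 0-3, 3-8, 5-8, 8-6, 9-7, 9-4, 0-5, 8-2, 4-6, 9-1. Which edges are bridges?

The edges on the cycle 0-3-8-5-0 are not bridges since each lies on that cycle.
But removing 7-9 disconnects 7 from 9; removing 1-9 disconnects 1 from 9; removing 2-8 disconnects 2 from 8 — these are bridges.

1-9, 2-8, 7-9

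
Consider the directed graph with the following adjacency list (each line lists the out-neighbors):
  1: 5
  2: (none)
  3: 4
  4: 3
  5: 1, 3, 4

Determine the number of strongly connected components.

3

{3, 4} are all mutually reachable — one SCC of size 2.
{1, 5} are all mutually reachable — one SCC of size 2.
{2} is an SCC by itself.
That gives 3 strongly connected components.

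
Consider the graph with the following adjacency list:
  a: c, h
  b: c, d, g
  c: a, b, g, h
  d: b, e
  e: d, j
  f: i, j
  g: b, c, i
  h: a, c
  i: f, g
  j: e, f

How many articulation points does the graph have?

1

Removing c increases the component count from 1 to 2, so c is a cut vertex.
By contrast removing b leaves 1 component; it is not a cut vertex. No other vertex is a cut vertex either.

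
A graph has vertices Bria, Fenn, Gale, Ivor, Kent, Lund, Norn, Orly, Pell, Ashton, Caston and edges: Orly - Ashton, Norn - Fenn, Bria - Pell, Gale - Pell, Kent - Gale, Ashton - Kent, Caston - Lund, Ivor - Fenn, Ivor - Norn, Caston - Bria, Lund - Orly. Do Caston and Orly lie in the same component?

Yes

From Caston we can reach Bria, Gale, Kent, Lund, Orly, Pell, Ashton, Caston, which includes Orly.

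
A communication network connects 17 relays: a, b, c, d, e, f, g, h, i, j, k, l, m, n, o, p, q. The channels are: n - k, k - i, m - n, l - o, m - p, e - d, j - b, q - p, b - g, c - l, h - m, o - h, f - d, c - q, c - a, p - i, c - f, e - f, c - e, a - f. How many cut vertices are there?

2

Removing b increases the component count from 2 to 3, so b is a cut vertex.
Removing c increases the component count from 2 to 3, so c is a cut vertex.
By contrast removing q leaves 2 components; it is not a cut vertex. No other vertex is a cut vertex either.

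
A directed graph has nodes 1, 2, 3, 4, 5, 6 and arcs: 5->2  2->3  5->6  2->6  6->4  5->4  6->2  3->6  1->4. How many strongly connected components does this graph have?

{2, 3, 6} are all mutually reachable — one SCC of size 3.
{1} is an SCC by itself.
{4} is an SCC by itself.
{5} is an SCC by itself.
That gives 4 strongly connected components.

4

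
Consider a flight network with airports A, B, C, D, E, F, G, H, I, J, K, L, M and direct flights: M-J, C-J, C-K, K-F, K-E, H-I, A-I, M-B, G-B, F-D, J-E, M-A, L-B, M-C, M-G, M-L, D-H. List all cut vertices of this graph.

M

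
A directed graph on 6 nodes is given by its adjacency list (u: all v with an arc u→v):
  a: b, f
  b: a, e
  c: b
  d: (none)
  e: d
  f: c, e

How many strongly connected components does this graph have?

{a, b, c, f} are all mutually reachable — one SCC of size 4.
{e} is an SCC by itself.
{d} is an SCC by itself.
That gives 3 strongly connected components.

3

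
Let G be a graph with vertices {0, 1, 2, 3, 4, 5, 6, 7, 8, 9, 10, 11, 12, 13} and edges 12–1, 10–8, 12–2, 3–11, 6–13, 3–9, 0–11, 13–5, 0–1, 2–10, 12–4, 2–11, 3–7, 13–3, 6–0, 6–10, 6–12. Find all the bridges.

The edges on the cycle 6-13-3-11-0-6 are not bridges since each lies on that cycle.
But removing 3–9 disconnects 3 from 9; removing 12–4 disconnects 12 from 4; removing 5–13 disconnects 5 from 13; removing 8–10 disconnects 8 from 10 — these are bridges.
In total 5 edges are bridges.

10-8, 12-4, 13-5, 3-7, 3-9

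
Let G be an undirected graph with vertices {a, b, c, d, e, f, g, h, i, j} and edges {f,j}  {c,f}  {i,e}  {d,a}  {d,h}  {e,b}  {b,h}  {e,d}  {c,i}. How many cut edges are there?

The edges on the cycle e-d-h-b-e are not bridges since each lies on that cycle.
But removing e - i disconnects e from i; removing c - i disconnects c from i; removing d - a disconnects d from a; removing c - f disconnects c from f — these are bridges.
In total 5 edges are bridges.

5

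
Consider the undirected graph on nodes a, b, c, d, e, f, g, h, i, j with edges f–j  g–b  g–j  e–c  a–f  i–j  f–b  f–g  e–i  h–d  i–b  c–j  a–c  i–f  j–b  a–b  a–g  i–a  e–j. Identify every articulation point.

none

Removing e, for instance, still leaves 2 components. No single vertex removal increases the component count — the graph has no articulation points.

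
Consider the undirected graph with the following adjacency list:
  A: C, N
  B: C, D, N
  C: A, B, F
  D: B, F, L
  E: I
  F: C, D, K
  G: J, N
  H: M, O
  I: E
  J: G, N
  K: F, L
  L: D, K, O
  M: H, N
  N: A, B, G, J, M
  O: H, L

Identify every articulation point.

Removing N increases the component count from 2 to 3, so N is a cut vertex.
By contrast removing D leaves 2 components; it is not a cut vertex. No other vertex is a cut vertex either.

N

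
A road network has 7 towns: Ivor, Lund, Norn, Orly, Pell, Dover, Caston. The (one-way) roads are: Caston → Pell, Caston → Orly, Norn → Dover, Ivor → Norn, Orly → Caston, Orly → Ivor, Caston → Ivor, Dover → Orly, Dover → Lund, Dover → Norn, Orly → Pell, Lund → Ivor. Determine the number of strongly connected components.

{Ivor, Lund, Norn, Orly, Dover, Caston} are all mutually reachable — one SCC of size 6.
{Pell} is an SCC by itself.
That gives 2 strongly connected components.

2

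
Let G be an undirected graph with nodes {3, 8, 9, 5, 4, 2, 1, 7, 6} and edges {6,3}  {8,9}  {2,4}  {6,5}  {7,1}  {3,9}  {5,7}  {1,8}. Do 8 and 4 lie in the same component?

The component containing 8 is {1, 3, 5, 6, 7, 8, 9}, and 4 is not in it.

No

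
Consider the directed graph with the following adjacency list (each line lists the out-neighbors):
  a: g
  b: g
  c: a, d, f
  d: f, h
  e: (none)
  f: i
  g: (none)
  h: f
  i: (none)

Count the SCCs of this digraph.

{a} is an SCC by itself.
{b} is an SCC by itself.
{c} is an SCC by itself.
{i} is an SCC by itself.
{h} is an SCC by itself.
(and 4 more singleton SCCs)
That gives 9 strongly connected components.

9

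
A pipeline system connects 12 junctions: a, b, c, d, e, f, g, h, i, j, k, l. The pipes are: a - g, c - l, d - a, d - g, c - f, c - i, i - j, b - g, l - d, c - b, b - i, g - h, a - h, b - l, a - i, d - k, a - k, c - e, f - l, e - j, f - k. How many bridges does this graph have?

0

The edges on the cycle c-b-g-a-d-l-f-c are not bridges since each lies on that cycle.
Every edge lies on some cycle, so there are no bridges.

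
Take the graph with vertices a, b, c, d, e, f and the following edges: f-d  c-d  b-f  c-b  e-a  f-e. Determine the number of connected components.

Starting from a we can reach a, b, c, d, e, f. That is one component of size 6.
Total: 1 component.

1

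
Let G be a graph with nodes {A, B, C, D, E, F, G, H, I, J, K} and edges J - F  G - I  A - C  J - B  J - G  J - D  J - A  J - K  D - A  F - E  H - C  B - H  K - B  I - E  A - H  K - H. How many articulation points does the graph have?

1

Removing J increases the component count from 1 to 2, so J is a cut vertex.
By contrast removing F leaves 1 component; it is not a cut vertex. No other vertex is a cut vertex either.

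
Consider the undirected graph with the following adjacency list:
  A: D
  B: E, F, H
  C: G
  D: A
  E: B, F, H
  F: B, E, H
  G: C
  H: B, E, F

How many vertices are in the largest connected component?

4

Starting from A we can reach A, D. That is one component of size 2.
Starting from C we can reach C, G. That is one component of size 2.
Starting from B we can reach B, E, F, H. That is one component of size 4.
The largest has 4 vertices.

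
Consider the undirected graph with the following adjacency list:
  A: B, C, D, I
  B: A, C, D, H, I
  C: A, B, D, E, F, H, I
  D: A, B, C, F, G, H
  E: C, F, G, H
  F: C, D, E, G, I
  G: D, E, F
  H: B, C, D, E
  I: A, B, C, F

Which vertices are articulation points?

none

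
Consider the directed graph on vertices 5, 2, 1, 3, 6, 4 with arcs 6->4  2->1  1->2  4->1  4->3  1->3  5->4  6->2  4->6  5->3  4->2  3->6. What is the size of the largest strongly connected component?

{1, 2, 3, 4, 6} are all mutually reachable — one SCC of size 5.
{5} is an SCC by itself.
The largest has 5 vertices.

5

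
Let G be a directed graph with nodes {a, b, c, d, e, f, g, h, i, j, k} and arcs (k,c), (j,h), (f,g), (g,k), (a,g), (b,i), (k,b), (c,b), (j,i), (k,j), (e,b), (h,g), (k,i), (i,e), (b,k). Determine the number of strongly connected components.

{b, c, e, g, h, i, j, k} are all mutually reachable — one SCC of size 8.
{a} is an SCC by itself.
{d} is an SCC by itself.
{f} is an SCC by itself.
That gives 4 strongly connected components.

4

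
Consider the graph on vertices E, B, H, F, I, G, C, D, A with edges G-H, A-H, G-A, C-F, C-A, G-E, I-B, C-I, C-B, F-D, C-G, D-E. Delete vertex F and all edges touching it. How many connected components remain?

With F gone, the remaining components are: {A, B, C, D, E, G, H, I}.
That is 1 component.

1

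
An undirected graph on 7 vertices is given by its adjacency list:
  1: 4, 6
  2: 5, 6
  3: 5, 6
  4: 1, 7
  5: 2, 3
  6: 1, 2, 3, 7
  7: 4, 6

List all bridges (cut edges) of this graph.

The edges on the cycle 6-3-5-2-6 are not bridges since each lies on that cycle.
Every edge lies on some cycle, so there are no bridges.

none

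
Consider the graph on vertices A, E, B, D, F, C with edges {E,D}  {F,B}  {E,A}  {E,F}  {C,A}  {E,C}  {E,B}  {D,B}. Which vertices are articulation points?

E

Removing E increases the component count from 1 to 2, so E is a cut vertex.
By contrast removing F leaves 1 component; it is not a cut vertex. No other vertex is a cut vertex either.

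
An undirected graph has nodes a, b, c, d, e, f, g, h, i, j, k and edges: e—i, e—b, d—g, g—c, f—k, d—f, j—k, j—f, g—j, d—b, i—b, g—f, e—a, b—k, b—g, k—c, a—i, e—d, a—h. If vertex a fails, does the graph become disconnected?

Yes

Deleting a raises the number of components from 1 to 2, so a is a cut vertex.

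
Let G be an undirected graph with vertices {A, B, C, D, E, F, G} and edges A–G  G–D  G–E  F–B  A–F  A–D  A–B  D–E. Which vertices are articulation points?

Removing A increases the component count from 2 to 3, so A is a cut vertex.
By contrast removing G leaves 2 components; it is not a cut vertex. No other vertex is a cut vertex either.

A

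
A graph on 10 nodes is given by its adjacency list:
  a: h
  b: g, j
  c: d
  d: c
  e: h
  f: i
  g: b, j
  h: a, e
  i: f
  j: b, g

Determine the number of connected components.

4

Starting from f we can reach f, i. That is one component of size 2.
Starting from c we can reach c, d. That is one component of size 2.
Starting from b we can reach b, g, j. That is one component of size 3.
Starting from a we can reach a, e, h. That is one component of size 3.
Total: 4 components.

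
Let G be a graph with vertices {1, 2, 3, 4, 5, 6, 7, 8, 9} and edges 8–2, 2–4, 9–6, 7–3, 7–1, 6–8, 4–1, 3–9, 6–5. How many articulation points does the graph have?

Removing 6 increases the component count from 1 to 2, so 6 is a cut vertex.
By contrast removing 2 leaves 1 component; it is not a cut vertex. No other vertex is a cut vertex either.

1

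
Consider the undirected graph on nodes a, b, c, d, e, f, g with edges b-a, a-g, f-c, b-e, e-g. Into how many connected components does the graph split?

3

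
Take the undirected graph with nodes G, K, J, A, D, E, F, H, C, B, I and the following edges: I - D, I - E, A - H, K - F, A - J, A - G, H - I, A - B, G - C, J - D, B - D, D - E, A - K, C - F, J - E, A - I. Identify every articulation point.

Removing A increases the component count from 1 to 2, so A is a cut vertex.
By contrast removing C leaves 1 component; it is not a cut vertex. No other vertex is a cut vertex either.

A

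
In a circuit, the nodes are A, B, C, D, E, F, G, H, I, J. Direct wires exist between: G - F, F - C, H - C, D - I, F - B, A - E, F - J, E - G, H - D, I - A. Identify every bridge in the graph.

The edges on the cycle H-D-I-A-E-G-F-C-H are not bridges since each lies on that cycle.
But removing B - F disconnects B from F; removing J - F disconnects J from F — these are bridges.

B-F, F-J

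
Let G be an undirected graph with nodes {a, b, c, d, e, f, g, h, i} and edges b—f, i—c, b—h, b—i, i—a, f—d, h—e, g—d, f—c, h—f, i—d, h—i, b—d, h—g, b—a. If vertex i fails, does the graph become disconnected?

No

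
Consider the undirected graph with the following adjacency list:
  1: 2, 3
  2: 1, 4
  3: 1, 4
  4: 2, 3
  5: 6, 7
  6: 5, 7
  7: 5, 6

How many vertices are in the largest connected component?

4

Starting from 5 we can reach 5, 6, 7. That is one component of size 3.
Starting from 1 we can reach 1, 2, 3, 4. That is one component of size 4.
The largest has 4 vertices.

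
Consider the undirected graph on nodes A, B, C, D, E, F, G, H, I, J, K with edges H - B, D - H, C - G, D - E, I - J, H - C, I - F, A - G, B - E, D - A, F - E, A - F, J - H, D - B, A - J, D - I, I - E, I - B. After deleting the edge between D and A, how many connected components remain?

2

D and A are still connected via D-I-J-A, so the component count stays at 2.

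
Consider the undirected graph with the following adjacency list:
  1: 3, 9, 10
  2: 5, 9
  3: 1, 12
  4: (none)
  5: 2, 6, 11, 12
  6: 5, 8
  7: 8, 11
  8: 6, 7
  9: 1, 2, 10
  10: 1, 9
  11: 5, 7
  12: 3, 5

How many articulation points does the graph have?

Removing 5 increases the component count from 2 to 3, so 5 is a cut vertex.
By contrast removing 3 leaves 2 components; it is not a cut vertex. No other vertex is a cut vertex either.

1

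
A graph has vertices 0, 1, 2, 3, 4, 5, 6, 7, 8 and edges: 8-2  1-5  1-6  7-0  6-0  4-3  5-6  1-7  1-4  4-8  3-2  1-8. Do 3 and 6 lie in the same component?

Yes

From 3 we can reach 0, 1, 2, 3, 4, 5, 6, 7, 8, which includes 6.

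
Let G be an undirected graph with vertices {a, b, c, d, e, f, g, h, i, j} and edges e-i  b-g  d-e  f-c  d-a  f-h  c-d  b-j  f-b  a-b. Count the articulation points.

4

Removing b increases the component count from 1 to 3, so b is a cut vertex.
Removing d increases the component count from 1 to 2, so d is a cut vertex.
Removing e increases the component count from 1 to 2, so e is a cut vertex.
Likewise f is a cut vertex.
By contrast removing g leaves 1 component; it is not a cut vertex. No other vertex is a cut vertex either.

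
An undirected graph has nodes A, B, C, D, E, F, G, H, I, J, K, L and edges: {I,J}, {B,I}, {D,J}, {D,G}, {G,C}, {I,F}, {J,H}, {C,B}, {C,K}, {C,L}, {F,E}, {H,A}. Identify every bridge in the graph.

The edges on the cycle D-G-C-B-I-J-D are not bridges since each lies on that cycle.
But removing C—K disconnects C from K; removing J—H disconnects J from H; removing A—H disconnects A from H; removing E—F disconnects E from F — these are bridges.
In total 6 edges are bridges.

A-H, C-K, C-L, E-F, F-I, H-J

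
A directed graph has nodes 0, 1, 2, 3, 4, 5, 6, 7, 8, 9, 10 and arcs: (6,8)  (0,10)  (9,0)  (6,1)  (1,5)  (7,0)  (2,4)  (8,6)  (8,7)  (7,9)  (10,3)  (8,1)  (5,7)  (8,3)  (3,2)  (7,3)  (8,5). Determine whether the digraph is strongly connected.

No

There is no directed path from 10 to 6, so the graph is not strongly connected.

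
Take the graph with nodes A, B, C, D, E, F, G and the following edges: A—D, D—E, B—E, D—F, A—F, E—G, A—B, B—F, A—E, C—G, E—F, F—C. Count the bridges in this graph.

0

The edges on the cycle E-F-C-G-E are not bridges since each lies on that cycle.
Every edge lies on some cycle, so there are no bridges.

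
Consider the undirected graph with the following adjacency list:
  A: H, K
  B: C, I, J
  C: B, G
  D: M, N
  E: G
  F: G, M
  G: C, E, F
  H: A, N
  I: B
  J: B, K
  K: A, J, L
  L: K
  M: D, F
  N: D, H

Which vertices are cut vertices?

B, G, K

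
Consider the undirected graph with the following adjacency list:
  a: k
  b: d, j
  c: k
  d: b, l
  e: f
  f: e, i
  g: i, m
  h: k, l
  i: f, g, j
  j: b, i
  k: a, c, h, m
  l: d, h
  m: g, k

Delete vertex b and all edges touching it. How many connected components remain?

1

With b gone, the remaining components are: {a, c, d, e, f, g, h, i, j, k, l, m}.
That is 1 component.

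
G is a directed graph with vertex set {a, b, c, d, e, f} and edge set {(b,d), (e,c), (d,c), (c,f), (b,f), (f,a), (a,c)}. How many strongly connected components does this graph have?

{a, c, f} are all mutually reachable — one SCC of size 3.
{d} is an SCC by itself.
{b} is an SCC by itself.
{e} is an SCC by itself.
That gives 4 strongly connected components.

4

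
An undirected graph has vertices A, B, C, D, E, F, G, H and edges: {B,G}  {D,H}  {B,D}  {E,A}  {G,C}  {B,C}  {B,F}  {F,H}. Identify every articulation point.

B

Removing B increases the component count from 2 to 3, so B is a cut vertex.
By contrast removing H leaves 2 components; it is not a cut vertex. No other vertex is a cut vertex either.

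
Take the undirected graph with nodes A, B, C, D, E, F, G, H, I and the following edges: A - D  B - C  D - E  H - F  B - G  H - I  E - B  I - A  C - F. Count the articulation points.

1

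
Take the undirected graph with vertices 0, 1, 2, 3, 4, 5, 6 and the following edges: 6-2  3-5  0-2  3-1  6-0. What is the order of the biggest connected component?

4 is isolated — a component by itself.
Starting from 1 we can reach 1, 3, 5. That is one component of size 3.
Starting from 0 we can reach 0, 2, 6. That is one component of size 3.
The largest has 3 vertices.

3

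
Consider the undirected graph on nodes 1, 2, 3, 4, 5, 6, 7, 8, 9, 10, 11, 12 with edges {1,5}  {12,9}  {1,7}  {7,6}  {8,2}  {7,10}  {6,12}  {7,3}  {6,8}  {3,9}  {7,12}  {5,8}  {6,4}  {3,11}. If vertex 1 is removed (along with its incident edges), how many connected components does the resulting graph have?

With 1 gone, the remaining components are: {2, 3, 4, 5, 6, 7, 8, 9, 10, 11, 12}.
That is 1 component.

1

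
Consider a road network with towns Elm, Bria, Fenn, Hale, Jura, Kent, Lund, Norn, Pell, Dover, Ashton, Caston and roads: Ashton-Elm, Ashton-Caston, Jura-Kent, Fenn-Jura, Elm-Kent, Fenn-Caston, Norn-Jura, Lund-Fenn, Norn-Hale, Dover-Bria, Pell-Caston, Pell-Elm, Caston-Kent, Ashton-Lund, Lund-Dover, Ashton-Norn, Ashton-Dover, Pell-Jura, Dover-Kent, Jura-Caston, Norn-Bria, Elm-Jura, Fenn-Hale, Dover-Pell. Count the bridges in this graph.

0

The edges on the cycle Pell-Elm-Jura-Pell are not bridges since each lies on that cycle.
Every edge lies on some cycle, so there are no bridges.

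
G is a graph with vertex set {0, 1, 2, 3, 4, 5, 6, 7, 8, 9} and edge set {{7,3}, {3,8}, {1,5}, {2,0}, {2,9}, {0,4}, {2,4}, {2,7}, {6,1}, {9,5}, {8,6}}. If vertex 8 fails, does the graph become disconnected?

Deleting 8 leaves 1 component (was 1) (its neighbors 3, 6 remain connected to each other), so 8 is not a cut vertex.

No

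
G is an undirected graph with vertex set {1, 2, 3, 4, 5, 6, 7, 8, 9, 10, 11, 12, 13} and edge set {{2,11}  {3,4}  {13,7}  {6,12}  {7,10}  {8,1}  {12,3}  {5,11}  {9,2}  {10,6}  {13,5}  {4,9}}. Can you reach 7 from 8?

The component containing 8 is {1, 8}, and 7 is not in it.

No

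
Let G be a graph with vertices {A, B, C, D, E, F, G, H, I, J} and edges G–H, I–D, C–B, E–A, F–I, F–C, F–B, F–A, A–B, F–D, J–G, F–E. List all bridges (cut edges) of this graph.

G-H, G-J

The edges on the cycle F-I-D-F are not bridges since each lies on that cycle.
But removing G–H disconnects G from H; removing G–J disconnects G from J — these are bridges.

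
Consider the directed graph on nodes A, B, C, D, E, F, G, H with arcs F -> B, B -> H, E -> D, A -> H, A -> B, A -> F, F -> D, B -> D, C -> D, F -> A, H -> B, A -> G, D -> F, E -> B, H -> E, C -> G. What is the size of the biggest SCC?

{A, B, D, E, F, H} are all mutually reachable — one SCC of size 6.
{C} is an SCC by itself.
{G} is an SCC by itself.
The largest has 6 vertices.

6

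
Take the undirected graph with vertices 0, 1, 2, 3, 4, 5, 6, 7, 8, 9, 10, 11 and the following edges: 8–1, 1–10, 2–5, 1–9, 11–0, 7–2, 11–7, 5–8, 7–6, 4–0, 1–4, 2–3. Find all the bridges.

The edges on the cycle 11-7-2-5-8-1-4-0-11 are not bridges since each lies on that cycle.
But removing 7–6 disconnects 7 from 6; removing 2–3 disconnects 2 from 3; removing 10–1 disconnects 10 from 1; removing 9–1 disconnects 9 from 1 — these are bridges.

1-10, 1-9, 2-3, 6-7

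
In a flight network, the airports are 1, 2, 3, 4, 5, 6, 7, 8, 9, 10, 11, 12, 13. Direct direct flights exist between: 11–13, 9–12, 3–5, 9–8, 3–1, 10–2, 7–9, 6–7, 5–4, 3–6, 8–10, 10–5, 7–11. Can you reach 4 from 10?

From 10 we can reach 1, 2, 3, 4, 5, 6, 7, 8, 9, 10, 11, 12, 13, which includes 4.

Yes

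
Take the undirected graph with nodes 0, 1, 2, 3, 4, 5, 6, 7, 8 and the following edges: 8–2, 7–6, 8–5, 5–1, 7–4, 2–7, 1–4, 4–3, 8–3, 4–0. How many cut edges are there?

2

The edges on the cycle 8-2-7-4-1-5-8 are not bridges since each lies on that cycle.
But removing 6–7 disconnects 6 from 7; removing 4–0 disconnects 4 from 0 — these are bridges.
That makes 2 bridges.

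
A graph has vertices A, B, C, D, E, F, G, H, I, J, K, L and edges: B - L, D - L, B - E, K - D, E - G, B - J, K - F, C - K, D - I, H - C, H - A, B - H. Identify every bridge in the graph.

The edges on the cycle B-H-C-K-D-L-B are not bridges since each lies on that cycle.
But removing K - F disconnects K from F; removing E - G disconnects E from G; removing B - J disconnects B from J; removing H - A disconnects H from A — these are bridges.
In total 6 edges are bridges.

A-H, B-E, B-J, D-I, E-G, F-K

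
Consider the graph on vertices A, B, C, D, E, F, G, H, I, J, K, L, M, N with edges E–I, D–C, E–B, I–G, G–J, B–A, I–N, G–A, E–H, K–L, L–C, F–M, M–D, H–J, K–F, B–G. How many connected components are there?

2

Starting from C we can reach C, D, F, K, L, M. That is one component of size 6.
Starting from A we can reach A, B, E, G, H, I, J, N. That is one component of size 8.
Total: 2 components.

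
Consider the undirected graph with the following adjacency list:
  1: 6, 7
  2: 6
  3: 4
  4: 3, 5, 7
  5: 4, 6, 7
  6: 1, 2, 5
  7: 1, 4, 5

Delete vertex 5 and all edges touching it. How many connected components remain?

With 5 gone, the remaining components are: {1, 2, 3, 4, 6, 7}.
That is 1 component.

1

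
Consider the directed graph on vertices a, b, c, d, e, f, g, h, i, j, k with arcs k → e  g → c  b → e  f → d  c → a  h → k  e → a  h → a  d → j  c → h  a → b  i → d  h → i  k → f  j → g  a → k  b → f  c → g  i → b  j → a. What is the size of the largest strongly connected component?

11

{a, b, c, d, e, f, g, h, i, j, k} are all mutually reachable — one SCC of size 11.
The largest has 11 vertices.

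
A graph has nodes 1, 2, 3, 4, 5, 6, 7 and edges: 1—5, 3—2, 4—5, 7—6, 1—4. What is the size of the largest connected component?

Starting from 2 we can reach 2, 3. That is one component of size 2.
Starting from 6 we can reach 6, 7. That is one component of size 2.
Starting from 1 we can reach 1, 4, 5. That is one component of size 3.
The largest has 3 vertices.

3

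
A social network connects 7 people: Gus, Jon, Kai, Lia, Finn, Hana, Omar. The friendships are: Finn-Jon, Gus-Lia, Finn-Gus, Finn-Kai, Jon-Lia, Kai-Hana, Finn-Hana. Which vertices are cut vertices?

Removing Finn increases the component count from 2 to 3, so Finn is a cut vertex.
By contrast removing Hana leaves 2 components; it is not a cut vertex. No other vertex is a cut vertex either.

Finn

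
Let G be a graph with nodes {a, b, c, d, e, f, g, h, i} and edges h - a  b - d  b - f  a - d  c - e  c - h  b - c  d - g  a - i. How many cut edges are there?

The edges on the cycle b-c-h-a-d-b are not bridges since each lies on that cycle.
But removing i - a disconnects i from a; removing c - e disconnects c from e; removing b - f disconnects b from f; removing d - g disconnects d from g — these are bridges.
That makes 4 bridges.

4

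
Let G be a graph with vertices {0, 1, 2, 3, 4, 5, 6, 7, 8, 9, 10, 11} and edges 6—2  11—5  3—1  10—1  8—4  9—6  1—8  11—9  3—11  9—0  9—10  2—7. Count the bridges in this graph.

7

The edges on the cycle 3-11-9-10-1-3 are not bridges since each lies on that cycle.
But removing 2—6 disconnects 2 from 6; removing 8—4 disconnects 8 from 4; removing 2—7 disconnects 2 from 7; removing 9—6 disconnects 9 from 6 — these are bridges.
In total 7 edges are bridges.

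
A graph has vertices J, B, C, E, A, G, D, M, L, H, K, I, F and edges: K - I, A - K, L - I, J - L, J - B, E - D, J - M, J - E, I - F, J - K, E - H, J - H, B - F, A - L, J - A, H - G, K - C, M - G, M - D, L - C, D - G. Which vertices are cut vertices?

Removing J increases the component count from 1 to 2, so J is a cut vertex.
By contrast removing L leaves 1 component; it is not a cut vertex. No other vertex is a cut vertex either.

J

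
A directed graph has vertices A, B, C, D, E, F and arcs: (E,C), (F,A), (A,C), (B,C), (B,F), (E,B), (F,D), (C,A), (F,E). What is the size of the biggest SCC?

3

{B, E, F} are all mutually reachable — one SCC of size 3.
{A, C} are all mutually reachable — one SCC of size 2.
{D} is an SCC by itself.
The largest has 3 vertices.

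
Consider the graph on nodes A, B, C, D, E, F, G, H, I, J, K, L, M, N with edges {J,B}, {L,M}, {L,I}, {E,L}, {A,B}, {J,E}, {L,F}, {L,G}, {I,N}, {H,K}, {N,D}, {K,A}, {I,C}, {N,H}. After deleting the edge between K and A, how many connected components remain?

K and A are still connected via K-H-N-I-L-E-J-B-A, so the component count stays at 1.

1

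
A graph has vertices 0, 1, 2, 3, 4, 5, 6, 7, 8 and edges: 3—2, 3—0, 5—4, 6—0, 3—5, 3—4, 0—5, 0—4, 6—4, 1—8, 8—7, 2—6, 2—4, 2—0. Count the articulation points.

1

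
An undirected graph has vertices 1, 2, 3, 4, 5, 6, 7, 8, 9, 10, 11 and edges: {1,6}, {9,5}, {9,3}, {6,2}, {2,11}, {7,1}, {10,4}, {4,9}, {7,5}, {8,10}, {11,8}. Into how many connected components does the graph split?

1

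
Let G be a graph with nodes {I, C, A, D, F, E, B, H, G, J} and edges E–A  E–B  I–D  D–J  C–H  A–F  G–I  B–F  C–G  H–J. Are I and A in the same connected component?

The component containing I is {C, D, G, H, I, J}, and A is not in it.

No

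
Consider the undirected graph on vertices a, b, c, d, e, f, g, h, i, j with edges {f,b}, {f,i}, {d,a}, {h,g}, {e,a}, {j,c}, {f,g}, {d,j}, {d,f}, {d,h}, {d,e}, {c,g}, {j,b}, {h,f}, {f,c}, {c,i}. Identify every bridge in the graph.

The edges on the cycle d-e-a-d are not bridges since each lies on that cycle.
Every edge lies on some cycle, so there are no bridges.

none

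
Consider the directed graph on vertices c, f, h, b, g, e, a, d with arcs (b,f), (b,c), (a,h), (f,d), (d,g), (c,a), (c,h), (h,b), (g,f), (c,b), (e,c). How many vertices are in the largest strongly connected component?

4

{a, b, c, h} are all mutually reachable — one SCC of size 4.
{d, f, g} are all mutually reachable — one SCC of size 3.
{e} is an SCC by itself.
The largest has 4 vertices.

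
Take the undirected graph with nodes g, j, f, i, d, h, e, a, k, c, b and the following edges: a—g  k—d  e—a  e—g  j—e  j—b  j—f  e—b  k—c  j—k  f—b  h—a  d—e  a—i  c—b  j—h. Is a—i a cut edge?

Yes

Removing a—i leaves no path between a and i: the component count goes from 1 to 2. So it is a bridge.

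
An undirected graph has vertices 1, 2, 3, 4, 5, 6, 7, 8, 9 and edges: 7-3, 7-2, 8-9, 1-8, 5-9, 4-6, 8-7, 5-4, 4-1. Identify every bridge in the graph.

2-7, 3-7, 4-6, 7-8

The edges on the cycle 5-4-1-8-9-5 are not bridges since each lies on that cycle.
But removing 7-2 disconnects 7 from 2; removing 6-4 disconnects 6 from 4; removing 8-7 disconnects 8 from 7; removing 7-3 disconnects 7 from 3 — these are bridges.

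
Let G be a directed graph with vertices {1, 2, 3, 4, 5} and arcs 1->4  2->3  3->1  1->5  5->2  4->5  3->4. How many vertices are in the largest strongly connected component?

{1, 2, 3, 4, 5} are all mutually reachable — one SCC of size 5.
The largest has 5 vertices.

5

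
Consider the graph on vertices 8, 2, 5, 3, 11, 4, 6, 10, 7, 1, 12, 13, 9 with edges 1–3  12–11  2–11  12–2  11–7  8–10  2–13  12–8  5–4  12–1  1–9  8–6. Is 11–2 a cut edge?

No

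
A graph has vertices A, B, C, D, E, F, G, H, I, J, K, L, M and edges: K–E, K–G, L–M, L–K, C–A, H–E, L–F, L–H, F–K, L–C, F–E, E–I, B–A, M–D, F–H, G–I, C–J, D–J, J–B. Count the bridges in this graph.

The edges on the cycle L-F-K-L are not bridges since each lies on that cycle.
Every edge lies on some cycle, so there are no bridges.

0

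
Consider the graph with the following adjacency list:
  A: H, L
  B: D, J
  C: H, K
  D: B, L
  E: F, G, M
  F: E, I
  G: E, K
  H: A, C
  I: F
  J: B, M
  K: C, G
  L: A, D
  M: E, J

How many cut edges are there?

The edges on the cycle K-G-E-M-J-B-D-L-A-H-C-K are not bridges since each lies on that cycle.
But removing F-I disconnects F from I; removing E-F disconnects E from F — these are bridges.
That makes 2 bridges.

2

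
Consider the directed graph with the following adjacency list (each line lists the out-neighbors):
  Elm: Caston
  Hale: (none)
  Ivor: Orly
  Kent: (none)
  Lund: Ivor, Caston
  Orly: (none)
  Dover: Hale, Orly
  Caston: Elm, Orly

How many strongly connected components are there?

{Elm, Caston} are all mutually reachable — one SCC of size 2.
{Orly} is an SCC by itself.
{Kent} is an SCC by itself.
{Ivor} is an SCC by itself.
{Hale} is an SCC by itself.
(and 2 more singleton SCCs)
That gives 7 strongly connected components.

7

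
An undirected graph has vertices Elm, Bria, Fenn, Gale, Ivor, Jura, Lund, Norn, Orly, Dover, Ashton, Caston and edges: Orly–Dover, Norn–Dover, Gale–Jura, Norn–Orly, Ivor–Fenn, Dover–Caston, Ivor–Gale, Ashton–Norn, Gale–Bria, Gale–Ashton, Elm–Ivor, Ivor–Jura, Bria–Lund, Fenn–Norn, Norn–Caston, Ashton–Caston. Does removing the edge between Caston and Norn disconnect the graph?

No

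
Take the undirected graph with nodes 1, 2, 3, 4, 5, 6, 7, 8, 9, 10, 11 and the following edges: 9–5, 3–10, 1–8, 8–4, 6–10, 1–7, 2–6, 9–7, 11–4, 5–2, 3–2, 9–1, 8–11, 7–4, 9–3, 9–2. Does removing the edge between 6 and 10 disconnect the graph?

No

After removing 6–10, the path 6-2-3-10 still connects them, so the edge is not a bridge.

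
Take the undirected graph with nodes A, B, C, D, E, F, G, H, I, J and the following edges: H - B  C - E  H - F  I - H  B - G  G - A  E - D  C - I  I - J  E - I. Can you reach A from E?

Yes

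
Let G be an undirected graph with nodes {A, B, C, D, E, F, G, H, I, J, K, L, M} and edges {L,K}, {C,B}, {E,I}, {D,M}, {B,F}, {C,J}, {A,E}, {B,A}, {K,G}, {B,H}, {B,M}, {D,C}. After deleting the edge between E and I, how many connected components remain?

3

Before removal there are 2 components.
E—I is a bridge — removing it separates E's side from I's side.
After removal: 3 components.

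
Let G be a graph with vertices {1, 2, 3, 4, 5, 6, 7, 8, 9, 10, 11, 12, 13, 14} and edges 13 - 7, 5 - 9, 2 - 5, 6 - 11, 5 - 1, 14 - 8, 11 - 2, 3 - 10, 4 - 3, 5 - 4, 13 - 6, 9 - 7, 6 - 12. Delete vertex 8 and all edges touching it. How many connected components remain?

With 8 gone, the remaining components are: {14}; {1, 2, 3, 4, 5, 6, 7, 9, 10, 11, 12, 13}.
That is 2 components.

2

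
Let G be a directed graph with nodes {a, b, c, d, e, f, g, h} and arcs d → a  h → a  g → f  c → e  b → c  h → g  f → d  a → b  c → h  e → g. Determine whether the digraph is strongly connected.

Yes

From b we can reach every vertex (a, b, c, d, e, f, g, h), and every vertex can reach b (a, b, c, d, e, f, g, h). So the whole graph is one strongly connected component.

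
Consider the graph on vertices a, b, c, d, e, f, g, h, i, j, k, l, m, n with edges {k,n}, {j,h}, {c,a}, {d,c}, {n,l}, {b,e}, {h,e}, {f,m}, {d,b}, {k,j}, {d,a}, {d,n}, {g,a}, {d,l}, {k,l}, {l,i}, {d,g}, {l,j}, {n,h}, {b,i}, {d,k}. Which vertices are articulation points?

d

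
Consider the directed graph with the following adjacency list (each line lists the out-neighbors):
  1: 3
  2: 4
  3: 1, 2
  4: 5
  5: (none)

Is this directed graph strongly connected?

There is no directed path from 4 to 1, so the graph is not strongly connected.

No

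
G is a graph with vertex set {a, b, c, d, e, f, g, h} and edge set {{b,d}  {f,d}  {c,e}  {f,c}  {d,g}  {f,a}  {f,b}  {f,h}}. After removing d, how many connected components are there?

With d gone, the remaining components are: {g}; {a, b, c, e, f, h}.
That is 2 components.

2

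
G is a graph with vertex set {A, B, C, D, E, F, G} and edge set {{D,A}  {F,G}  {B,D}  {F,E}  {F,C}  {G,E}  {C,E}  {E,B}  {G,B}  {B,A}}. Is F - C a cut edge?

No

After removing F - C, the path F-E-C still connects them, so the edge is not a bridge.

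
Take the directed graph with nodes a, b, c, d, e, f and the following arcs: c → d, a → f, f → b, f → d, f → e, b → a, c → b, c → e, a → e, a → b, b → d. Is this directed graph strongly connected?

There is no directed path from d to b, so the graph is not strongly connected.

No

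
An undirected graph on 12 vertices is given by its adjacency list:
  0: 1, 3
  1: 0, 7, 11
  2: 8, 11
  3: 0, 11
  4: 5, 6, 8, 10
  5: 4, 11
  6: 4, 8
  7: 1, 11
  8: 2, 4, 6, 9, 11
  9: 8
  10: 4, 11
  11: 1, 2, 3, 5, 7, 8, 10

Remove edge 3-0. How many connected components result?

1

3 and 0 are still connected via 3-11-1-0, so the component count stays at 1.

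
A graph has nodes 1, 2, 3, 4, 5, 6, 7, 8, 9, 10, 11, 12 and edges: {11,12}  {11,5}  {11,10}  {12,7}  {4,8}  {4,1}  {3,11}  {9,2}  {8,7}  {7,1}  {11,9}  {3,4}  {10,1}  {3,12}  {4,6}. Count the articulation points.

Removing 4 increases the component count from 1 to 2, so 4 is a cut vertex.
Removing 9 increases the component count from 1 to 2, so 9 is a cut vertex.
Removing 11 increases the component count from 1 to 3, so 11 is a cut vertex.
By contrast removing 5 leaves 1 component; it is not a cut vertex. No other vertex is a cut vertex either.

3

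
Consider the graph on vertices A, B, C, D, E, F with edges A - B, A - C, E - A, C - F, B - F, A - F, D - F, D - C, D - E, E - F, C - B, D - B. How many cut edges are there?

0

The edges on the cycle D-E-A-C-B-D are not bridges since each lies on that cycle.
Every edge lies on some cycle, so there are no bridges.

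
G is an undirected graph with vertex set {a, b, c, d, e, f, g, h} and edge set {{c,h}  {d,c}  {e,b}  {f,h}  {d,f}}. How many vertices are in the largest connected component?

4

g is isolated — a component by itself.
a is isolated — a component by itself.
Starting from b we can reach b, e. That is one component of size 2.
Starting from c we can reach c, d, f, h. That is one component of size 4.
The largest has 4 vertices.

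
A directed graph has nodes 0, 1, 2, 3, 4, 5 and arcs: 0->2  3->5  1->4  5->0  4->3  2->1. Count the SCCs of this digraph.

{0, 1, 2, 3, 4, 5} are all mutually reachable — one SCC of size 6.
That gives 1 strongly connected component.

1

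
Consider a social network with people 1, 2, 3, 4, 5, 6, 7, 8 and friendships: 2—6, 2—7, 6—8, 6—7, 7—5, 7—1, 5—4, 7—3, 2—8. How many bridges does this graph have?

4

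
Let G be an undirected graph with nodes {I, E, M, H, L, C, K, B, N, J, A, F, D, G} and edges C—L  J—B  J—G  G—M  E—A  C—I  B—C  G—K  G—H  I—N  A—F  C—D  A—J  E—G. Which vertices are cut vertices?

Removing A increases the component count from 1 to 2, so A is a cut vertex.
Removing B increases the component count from 1 to 2, so B is a cut vertex.
Removing C increases the component count from 1 to 4, so C is a cut vertex.
Likewise G, I, J are cut vertices.
By contrast removing H leaves 1 component; it is not a cut vertex. No other vertex is a cut vertex either.

A, B, C, G, I, J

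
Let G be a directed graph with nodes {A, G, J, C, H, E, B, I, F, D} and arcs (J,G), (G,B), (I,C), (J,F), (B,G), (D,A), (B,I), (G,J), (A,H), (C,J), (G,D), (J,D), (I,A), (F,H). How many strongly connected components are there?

6

{B, C, G, I, J} are all mutually reachable — one SCC of size 5.
{E} is an SCC by itself.
{D} is an SCC by itself.
{A} is an SCC by itself.
{F} is an SCC by itself.
(and 1 more singleton SCC)
That gives 6 strongly connected components.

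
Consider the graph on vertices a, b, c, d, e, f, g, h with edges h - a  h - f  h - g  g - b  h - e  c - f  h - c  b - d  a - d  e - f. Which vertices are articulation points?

h

Removing h increases the component count from 1 to 2, so h is a cut vertex.
By contrast removing g leaves 1 component; it is not a cut vertex. No other vertex is a cut vertex either.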